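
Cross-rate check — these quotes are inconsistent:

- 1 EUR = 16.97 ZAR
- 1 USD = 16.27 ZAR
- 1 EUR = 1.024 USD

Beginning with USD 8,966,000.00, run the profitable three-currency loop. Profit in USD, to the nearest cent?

Profit: USD 166,571.21

Profitable loop is USD → EUR → ZAR → USD:
USD 8,966,000.00 ÷ 1.024 = EUR 8,755,859.38
EUR 8,755,859.38 × 16.97 = ZAR 148,586,933.59
ZAR 148,586,933.59 ÷ 16.27 = USD 9,132,571.21
Profit = USD 9,132,571.21 − USD 8,966,000.00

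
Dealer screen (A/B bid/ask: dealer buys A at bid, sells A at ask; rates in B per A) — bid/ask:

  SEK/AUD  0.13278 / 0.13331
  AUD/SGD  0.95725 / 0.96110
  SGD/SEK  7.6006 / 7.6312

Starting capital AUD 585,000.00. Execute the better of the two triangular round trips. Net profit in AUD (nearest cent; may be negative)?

Net profit: AUD 13,317.53

Best loop AUD → SEK → SGD → AUD:
AUD 585,000.00 ÷ 0.13331 (buy SEK at ask) = SEK 4,388,267.95
SEK 4,388,267.95 ÷ 7.6312 (buy SGD at ask) = SGD 575,042.97
SGD 575,042.97 ÷ 0.96110 (buy AUD at ask) = AUD 598,317.53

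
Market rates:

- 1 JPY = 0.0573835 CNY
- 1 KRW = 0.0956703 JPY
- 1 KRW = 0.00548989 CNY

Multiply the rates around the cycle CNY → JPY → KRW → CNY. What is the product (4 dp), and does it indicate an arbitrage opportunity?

Around CNY → JPY → KRW → CNY: 1 ÷ 0.0573835 ÷ 0.0956703 × 0.00548989 = 0.999999
Product ≈ 1 (deviation 0.000%, within rounding noise).

1.0000 (no arbitrage)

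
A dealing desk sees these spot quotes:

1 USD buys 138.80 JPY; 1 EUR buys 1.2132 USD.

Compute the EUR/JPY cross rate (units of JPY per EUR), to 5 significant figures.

1 EUR × 1.2132 = 1.2132 USD
1.2132 USD × 138.80 = 168.392 JPY

EUR/JPY = 168.39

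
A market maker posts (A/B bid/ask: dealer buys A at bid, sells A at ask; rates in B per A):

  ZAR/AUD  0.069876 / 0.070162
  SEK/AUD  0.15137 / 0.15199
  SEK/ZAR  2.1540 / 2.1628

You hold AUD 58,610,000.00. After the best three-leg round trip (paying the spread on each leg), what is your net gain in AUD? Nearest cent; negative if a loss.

Best loop AUD → ZAR → SEK → AUD:
AUD 58,610,000.00 ÷ 0.070162 (buy ZAR at ask) = ZAR 835,352,470.00
ZAR 835,352,470.00 ÷ 2.1628 (buy SEK at ask) = SEK 386,236,577.58
SEK 386,236,577.58 × 0.15137 (sell SEK at bid) = AUD 58,464,630.75

Net result: AUD -145,369.25 (no profitable arbitrage after spreads)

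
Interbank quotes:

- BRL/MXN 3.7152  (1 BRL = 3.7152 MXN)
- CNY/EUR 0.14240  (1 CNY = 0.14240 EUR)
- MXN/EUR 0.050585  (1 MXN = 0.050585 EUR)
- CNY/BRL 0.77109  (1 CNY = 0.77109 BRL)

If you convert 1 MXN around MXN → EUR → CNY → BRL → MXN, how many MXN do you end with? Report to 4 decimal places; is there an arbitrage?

1.0177 (arbitrage exists)

Around MXN → EUR → CNY → BRL → MXN: 1 × 0.050585 ÷ 0.14240 × 0.77109 × 3.7152 = 1.017651
Product > 1; profitable direction is MXN → EUR → CNY → BRL → MXN.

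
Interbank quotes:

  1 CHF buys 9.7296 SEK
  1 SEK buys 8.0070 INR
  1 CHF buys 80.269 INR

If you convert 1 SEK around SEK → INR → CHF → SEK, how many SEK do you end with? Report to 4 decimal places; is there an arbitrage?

0.9705 (arbitrage exists)

Around SEK → INR → CHF → SEK: 1 × 8.0070 ÷ 80.269 × 9.7296 = 0.970548
Product < 1; profitable direction is SEK → CHF → INR → SEK.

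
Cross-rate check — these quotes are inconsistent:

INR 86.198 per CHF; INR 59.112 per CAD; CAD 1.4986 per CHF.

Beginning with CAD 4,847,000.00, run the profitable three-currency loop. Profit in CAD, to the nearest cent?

Profitable loop is CAD → INR → CHF → CAD:
CAD 4,847,000.00 × 59.112 = INR 286,515,864.00
INR 286,515,864.00 ÷ 86.198 = CHF 3,323,927.05
CHF 3,323,927.05 × 1.4986 = CAD 4,981,237.08
Profit = CAD 4,981,237.08 − CAD 4,847,000.00

Profit: CAD 134,237.08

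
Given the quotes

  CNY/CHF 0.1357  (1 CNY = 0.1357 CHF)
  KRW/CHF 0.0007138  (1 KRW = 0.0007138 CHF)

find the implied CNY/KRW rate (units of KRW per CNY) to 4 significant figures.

1 CNY × 0.1357 = 0.1357 CHF
0.1357 CHF ÷ 0.0007138 = 190.109 KRW

CNY/KRW = 190.1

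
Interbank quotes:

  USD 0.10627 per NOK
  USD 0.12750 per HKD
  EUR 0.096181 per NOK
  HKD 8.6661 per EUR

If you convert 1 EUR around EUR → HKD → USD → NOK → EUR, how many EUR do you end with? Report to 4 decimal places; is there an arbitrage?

Around EUR → HKD → USD → NOK → EUR: 1 × 8.6661 × 0.12750 ÷ 0.10627 × 0.096181 = 1.000029
Product ≈ 1 (deviation 0.003%, within rounding noise).

1.0000 (no arbitrage)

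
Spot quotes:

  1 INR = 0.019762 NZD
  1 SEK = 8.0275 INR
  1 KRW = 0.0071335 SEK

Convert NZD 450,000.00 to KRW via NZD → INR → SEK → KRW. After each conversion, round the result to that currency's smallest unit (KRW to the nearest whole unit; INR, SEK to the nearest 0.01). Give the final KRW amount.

KRW 397,647,850

NZD 450,000.00 ÷ 0.019762 = INR 22,770,974.60
INR 22,770,974.60 ÷ 8.0275 = SEK 2,836,620.94
SEK 2,836,620.94 ÷ 0.0071335 = KRW 397,647,850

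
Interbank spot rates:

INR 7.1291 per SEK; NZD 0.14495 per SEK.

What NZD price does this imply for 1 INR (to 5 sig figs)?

1 INR ÷ 7.1291 = 0.14027 SEK
0.14027 SEK × 0.14495 = 0.0203322 NZD

INR/NZD = 0.020332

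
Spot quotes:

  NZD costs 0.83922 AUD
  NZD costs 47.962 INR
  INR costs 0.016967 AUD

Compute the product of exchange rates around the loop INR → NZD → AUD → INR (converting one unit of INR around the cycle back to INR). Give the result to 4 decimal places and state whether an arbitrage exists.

Around INR → NZD → AUD → INR: 1 ÷ 47.962 × 0.83922 ÷ 0.016967 = 1.031273
Product > 1; profitable direction is INR → NZD → AUD → INR.

1.0313 (arbitrage exists)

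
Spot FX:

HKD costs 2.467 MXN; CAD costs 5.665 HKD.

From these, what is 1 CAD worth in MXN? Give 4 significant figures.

1 CAD × 5.665 = 5.665 HKD
5.665 HKD × 2.467 = 13.9756 MXN

CAD/MXN = 13.98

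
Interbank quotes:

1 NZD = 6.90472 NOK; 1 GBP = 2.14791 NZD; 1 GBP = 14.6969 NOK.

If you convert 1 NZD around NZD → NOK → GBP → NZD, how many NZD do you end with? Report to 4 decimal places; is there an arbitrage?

Around NZD → NOK → GBP → NZD: 1 × 6.90472 ÷ 14.6969 × 2.14791 = 1.009105
Product > 1; profitable direction is NZD → NOK → GBP → NZD.

1.0091 (arbitrage exists)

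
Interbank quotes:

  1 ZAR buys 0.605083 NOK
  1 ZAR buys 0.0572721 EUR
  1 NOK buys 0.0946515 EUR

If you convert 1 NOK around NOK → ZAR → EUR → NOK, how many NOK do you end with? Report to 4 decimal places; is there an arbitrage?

Around NOK → ZAR → EUR → NOK: 1 ÷ 0.605083 × 0.0572721 ÷ 0.0946515 = 1.000002
Product ≈ 1 (deviation 0.000%, within rounding noise).

1.0000 (no arbitrage)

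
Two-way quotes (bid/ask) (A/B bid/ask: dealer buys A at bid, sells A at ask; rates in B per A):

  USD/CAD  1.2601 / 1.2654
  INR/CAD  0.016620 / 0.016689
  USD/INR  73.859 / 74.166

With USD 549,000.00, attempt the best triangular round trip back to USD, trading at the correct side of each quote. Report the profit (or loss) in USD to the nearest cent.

Best loop USD → CAD → INR → USD:
USD 549,000.00 × 1.2601 (sell USD at bid) = CAD 691,794.90
CAD 691,794.90 ÷ 0.016689 (buy INR at ask) = INR 41,452,148.12
INR 41,452,148.12 ÷ 74.166 (buy USD at ask) = USD 558,910.39

Net profit: USD 9,910.39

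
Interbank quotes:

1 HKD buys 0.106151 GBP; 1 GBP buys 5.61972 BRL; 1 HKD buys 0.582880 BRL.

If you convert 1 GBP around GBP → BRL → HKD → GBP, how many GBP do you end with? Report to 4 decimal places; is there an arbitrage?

1.0234 (arbitrage exists)

Around GBP → BRL → HKD → GBP: 1 × 5.61972 ÷ 0.582880 × 0.106151 = 1.023433
Product > 1; profitable direction is GBP → BRL → HKD → GBP.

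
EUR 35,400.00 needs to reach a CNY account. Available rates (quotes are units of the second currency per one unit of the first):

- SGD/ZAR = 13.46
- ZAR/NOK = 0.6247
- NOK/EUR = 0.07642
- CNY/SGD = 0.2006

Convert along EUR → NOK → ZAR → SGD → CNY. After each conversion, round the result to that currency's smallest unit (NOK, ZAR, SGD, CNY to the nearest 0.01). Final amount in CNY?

CNY 274,630.46

EUR 35,400.00 ÷ 0.07642 = NOK 463,229.52
NOK 463,229.52 ÷ 0.6247 = ZAR 741,523.16
ZAR 741,523.16 ÷ 13.46 = SGD 55,090.87
SGD 55,090.87 ÷ 0.2006 = CNY 274,630.46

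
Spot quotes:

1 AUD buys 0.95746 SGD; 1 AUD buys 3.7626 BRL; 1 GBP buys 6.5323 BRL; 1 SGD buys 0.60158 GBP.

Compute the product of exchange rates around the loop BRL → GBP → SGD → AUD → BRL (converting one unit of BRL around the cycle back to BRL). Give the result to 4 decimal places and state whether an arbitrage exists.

Around BRL → GBP → SGD → AUD → BRL: 1 ÷ 6.5323 ÷ 0.60158 ÷ 0.95746 × 3.7626 = 1.000018
Product ≈ 1 (deviation 0.002%, within rounding noise).

1.0000 (no arbitrage)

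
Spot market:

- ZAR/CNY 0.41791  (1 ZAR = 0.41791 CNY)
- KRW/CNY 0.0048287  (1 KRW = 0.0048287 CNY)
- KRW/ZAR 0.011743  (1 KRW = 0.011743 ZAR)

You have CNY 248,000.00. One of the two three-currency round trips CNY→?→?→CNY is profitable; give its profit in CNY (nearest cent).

Profitable loop is CNY → KRW → ZAR → CNY:
CNY 248,000.00 ÷ 0.0048287 = KRW 51,359,579
KRW 51,359,579 × 0.011743 = ZAR 603,115.54
ZAR 603,115.54 × 0.41791 = CNY 252,048.01
Profit = CNY 252,048.01 − CNY 248,000.00

Profit: CNY 4,048.01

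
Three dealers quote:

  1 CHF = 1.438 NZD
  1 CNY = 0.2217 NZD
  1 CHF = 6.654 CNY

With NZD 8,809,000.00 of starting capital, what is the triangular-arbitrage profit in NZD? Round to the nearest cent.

Profitable loop is NZD → CHF → CNY → NZD:
NZD 8,809,000.00 ÷ 1.438 = CHF 6,125,869.26
CHF 6,125,869.26 × 6.654 = CNY 40,761,534.08
CNY 40,761,534.08 × 0.2217 = NZD 9,036,832.10
Profit = NZD 9,036,832.10 − NZD 8,809,000.00

Profit: NZD 227,832.10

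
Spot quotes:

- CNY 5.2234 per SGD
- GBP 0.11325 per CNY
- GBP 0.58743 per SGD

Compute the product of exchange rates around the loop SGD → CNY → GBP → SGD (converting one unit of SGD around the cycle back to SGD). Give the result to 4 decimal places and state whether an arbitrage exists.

1.0070 (arbitrage exists)

Around SGD → CNY → GBP → SGD: 1 × 5.2234 × 0.11325 ÷ 0.58743 = 1.007014
Product > 1; profitable direction is SGD → CNY → GBP → SGD.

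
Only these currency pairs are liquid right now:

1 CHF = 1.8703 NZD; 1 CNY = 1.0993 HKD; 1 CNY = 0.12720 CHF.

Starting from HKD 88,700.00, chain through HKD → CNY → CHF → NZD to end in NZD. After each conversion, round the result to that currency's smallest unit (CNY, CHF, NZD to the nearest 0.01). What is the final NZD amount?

HKD 88,700.00 ÷ 1.0993 = CNY 80,687.71
CNY 80,687.71 × 0.12720 = CHF 10,263.48
CHF 10,263.48 × 1.8703 = NZD 19,195.79

NZD 19,195.79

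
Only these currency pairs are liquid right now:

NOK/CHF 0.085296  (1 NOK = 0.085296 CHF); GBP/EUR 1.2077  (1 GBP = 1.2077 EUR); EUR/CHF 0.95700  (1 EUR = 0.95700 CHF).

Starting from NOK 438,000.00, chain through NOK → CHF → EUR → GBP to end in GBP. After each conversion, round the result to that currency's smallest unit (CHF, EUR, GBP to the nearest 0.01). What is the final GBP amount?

GBP 32,324.50

NOK 438,000.00 × 0.085296 = CHF 37,359.65
CHF 37,359.65 ÷ 0.95700 = EUR 39,038.30
EUR 39,038.30 ÷ 1.2077 = GBP 32,324.50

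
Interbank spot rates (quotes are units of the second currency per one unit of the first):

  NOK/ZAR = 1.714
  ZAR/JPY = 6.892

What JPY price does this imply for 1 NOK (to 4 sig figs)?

1 NOK × 1.714 = 1.714 ZAR
1.714 ZAR × 6.892 = 11.8129 JPY

NOK/JPY = 11.81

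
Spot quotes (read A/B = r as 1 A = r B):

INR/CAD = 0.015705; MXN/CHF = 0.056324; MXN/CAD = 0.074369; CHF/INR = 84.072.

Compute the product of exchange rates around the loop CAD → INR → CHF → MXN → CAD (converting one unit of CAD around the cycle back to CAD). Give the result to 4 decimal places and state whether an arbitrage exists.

Around CAD → INR → CHF → MXN → CAD: 1 ÷ 0.015705 ÷ 84.072 ÷ 0.056324 × 0.074369 = 1.000021
Product ≈ 1 (deviation 0.002%, within rounding noise).

1.0000 (no arbitrage)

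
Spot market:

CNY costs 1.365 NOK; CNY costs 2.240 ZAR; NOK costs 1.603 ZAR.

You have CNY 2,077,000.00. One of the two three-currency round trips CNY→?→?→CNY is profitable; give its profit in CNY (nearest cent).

Profit: CNY 49,269.65

Profitable loop is CNY → ZAR → NOK → CNY:
CNY 2,077,000.00 × 2.240 = ZAR 4,652,480.00
ZAR 4,652,480.00 ÷ 1.603 = NOK 2,902,358.08
NOK 2,902,358.08 ÷ 1.365 = CNY 2,126,269.65
Profit = CNY 2,126,269.65 − CNY 2,077,000.00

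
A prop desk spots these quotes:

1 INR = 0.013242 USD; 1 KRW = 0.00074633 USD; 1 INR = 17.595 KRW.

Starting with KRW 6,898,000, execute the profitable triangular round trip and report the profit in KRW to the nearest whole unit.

Profitable loop is KRW → INR → USD → KRW:
KRW 6,898,000 ÷ 17.595 = INR 392,043.19
INR 392,043.19 × 0.013242 = USD 5,191.44
USD 5,191.44 ÷ 0.00074633 = KRW 6,955,952
Profit = KRW 6,955,952 − KRW 6,898,000

Profit: KRW 57,952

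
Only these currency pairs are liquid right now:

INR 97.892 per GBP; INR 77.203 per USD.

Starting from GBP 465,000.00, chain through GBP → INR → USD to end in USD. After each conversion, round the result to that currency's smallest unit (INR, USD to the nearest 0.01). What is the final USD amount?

GBP 465,000.00 × 97.892 = INR 45,519,780.00
INR 45,519,780.00 ÷ 77.203 = USD 589,611.54

USD 589,611.54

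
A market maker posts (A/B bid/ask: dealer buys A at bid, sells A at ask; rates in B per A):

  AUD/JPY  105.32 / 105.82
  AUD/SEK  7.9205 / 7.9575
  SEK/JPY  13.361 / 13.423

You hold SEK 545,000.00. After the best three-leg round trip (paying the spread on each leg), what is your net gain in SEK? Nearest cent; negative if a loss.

Best loop SEK → JPY → AUD → SEK:
SEK 545,000.00 × 13.361 (sell SEK at bid) = JPY 7,281,745
JPY 7,281,745 ÷ 105.82 (buy AUD at ask) = AUD 68,812.56
AUD 68,812.56 × 7.9205 (sell AUD at bid) = SEK 545,029.87

Net profit: SEK 29.87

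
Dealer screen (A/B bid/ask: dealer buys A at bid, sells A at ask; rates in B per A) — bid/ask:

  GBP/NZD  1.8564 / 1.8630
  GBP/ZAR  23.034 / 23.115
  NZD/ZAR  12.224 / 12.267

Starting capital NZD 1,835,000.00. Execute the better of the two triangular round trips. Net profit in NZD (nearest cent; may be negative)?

Best loop NZD → GBP → ZAR → NZD:
NZD 1,835,000.00 ÷ 1.8630 (buy GBP at ask) = GBP 984,970.48
GBP 984,970.48 × 23.034 (sell GBP at bid) = ZAR 22,687,809.98
ZAR 22,687,809.98 ÷ 12.267 (buy NZD at ask) = NZD 1,849,499.47

Net profit: NZD 14,499.47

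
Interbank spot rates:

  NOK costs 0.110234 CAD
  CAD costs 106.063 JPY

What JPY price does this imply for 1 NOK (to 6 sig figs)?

NOK/JPY = 11.6917

1 NOK × 0.110234 = 0.110234 CAD
0.110234 CAD × 106.063 = 11.6917 JPY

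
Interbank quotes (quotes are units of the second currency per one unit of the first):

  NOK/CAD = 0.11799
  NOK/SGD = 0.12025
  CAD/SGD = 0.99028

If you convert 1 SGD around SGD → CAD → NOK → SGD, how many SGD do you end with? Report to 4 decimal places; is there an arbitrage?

1.0292 (arbitrage exists)

Around SGD → CAD → NOK → SGD: 1 ÷ 0.99028 ÷ 0.11799 × 0.12025 = 1.029158
Product > 1; profitable direction is SGD → CAD → NOK → SGD.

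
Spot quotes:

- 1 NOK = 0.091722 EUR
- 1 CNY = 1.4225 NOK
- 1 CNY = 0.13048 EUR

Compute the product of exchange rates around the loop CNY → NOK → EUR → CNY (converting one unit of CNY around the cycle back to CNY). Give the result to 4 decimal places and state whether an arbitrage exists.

Around CNY → NOK → EUR → CNY: 1 × 1.4225 × 0.091722 ÷ 0.13048 = 0.999958
Product ≈ 1 (deviation 0.004%, within rounding noise).

1.0000 (no arbitrage)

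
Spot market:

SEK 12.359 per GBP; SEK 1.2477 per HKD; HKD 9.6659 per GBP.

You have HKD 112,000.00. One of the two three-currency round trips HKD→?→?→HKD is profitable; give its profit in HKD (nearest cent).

Profitable loop is HKD → GBP → SEK → HKD:
HKD 112,000.00 ÷ 9.6659 = GBP 11,587.13
GBP 11,587.13 × 12.359 = SEK 143,205.29
SEK 143,205.29 ÷ 1.2477 = HKD 114,775.42
Profit = HKD 114,775.42 − HKD 112,000.00

Profit: HKD 2,775.42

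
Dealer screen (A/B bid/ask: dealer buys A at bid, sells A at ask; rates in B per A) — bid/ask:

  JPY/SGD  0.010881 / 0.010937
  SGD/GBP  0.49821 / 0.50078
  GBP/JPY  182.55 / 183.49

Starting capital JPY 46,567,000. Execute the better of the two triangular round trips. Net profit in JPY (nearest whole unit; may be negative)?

Best loop JPY → GBP → SGD → JPY:
JPY 46,567,000 ÷ 183.49 (buy GBP at ask) = GBP 253,784.95
GBP 253,784.95 ÷ 0.50078 (buy SGD at ask) = SGD 506,779.32
SGD 506,779.32 ÷ 0.010937 (buy JPY at ask) = JPY 46,336,227

Net result: JPY -230,773 (no profitable arbitrage after spreads)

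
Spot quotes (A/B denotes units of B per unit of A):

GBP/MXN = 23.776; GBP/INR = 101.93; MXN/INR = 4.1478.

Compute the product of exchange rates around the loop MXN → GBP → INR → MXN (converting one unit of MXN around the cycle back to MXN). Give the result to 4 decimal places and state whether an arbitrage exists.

1.0336 (arbitrage exists)

Around MXN → GBP → INR → MXN: 1 ÷ 23.776 × 101.93 ÷ 4.1478 = 1.033583
Product > 1; profitable direction is MXN → GBP → INR → MXN.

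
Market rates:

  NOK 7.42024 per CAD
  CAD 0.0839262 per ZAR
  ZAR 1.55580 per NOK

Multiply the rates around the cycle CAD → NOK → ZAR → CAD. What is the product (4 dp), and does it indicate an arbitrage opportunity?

0.9689 (arbitrage exists)

Around CAD → NOK → ZAR → CAD: 1 × 7.42024 × 1.55580 × 0.0839262 = 0.968878
Product < 1; profitable direction is CAD → ZAR → NOK → CAD.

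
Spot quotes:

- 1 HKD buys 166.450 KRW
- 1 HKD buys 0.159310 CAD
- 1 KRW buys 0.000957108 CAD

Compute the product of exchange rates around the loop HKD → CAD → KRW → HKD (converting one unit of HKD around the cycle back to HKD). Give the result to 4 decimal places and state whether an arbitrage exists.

Around HKD → CAD → KRW → HKD: 1 × 0.159310 ÷ 0.000957108 ÷ 166.450 = 0.999996
Product ≈ 1 (deviation 0.000%, within rounding noise).

1.0000 (no arbitrage)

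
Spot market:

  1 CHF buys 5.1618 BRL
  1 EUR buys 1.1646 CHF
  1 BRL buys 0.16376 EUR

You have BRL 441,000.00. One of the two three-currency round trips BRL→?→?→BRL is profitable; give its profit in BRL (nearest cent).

Profitable loop is BRL → CHF → EUR → BRL:
BRL 441,000.00 ÷ 5.1618 = CHF 85,435.31
CHF 85,435.31 ÷ 1.1646 = EUR 73,360.22
EUR 73,360.22 ÷ 0.16376 = BRL 447,973.99
Profit = BRL 447,973.99 − BRL 441,000.00

Profit: BRL 6,973.99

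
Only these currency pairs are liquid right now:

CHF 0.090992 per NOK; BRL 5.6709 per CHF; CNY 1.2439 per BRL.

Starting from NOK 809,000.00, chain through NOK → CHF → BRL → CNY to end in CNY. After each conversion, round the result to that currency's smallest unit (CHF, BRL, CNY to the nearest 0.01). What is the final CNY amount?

NOK 809,000.00 × 0.090992 = CHF 73,612.53
CHF 73,612.53 × 5.6709 = BRL 417,449.30
BRL 417,449.30 × 1.2439 = CNY 519,265.18

CNY 519,265.18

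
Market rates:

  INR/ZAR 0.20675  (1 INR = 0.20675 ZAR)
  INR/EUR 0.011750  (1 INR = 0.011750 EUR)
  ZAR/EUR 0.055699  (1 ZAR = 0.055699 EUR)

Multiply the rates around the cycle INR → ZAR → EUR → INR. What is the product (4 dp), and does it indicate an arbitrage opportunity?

0.9801 (arbitrage exists)

Around INR → ZAR → EUR → INR: 1 × 0.20675 × 0.055699 ÷ 0.011750 = 0.980065
Product < 1; profitable direction is INR → EUR → ZAR → INR.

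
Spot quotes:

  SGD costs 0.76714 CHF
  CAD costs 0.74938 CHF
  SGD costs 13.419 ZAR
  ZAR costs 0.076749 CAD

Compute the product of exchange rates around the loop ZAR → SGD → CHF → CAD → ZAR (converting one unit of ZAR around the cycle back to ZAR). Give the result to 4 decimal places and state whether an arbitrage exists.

Around ZAR → SGD → CHF → CAD → ZAR: 1 ÷ 13.419 × 0.76714 ÷ 0.74938 ÷ 0.076749 = 0.993985
Product < 1; profitable direction is ZAR → CAD → CHF → SGD → ZAR.

0.9940 (arbitrage exists)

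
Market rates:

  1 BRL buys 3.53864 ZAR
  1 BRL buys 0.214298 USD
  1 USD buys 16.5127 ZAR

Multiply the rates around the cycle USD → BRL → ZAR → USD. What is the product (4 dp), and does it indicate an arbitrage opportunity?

Around USD → BRL → ZAR → USD: 1 ÷ 0.214298 × 3.53864 ÷ 16.5127 = 1.000000
Product ≈ 1 (deviation 0.000%, within rounding noise).

1.0000 (no arbitrage)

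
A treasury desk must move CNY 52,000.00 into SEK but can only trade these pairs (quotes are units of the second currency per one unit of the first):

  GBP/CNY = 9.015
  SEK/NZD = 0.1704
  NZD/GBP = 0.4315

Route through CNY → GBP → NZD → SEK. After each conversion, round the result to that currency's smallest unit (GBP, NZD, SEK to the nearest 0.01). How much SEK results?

CNY 52,000.00 ÷ 9.015 = GBP 5,768.16
GBP 5,768.16 ÷ 0.4315 = NZD 13,367.69
NZD 13,367.69 ÷ 0.1704 = SEK 78,448.88

SEK 78,448.88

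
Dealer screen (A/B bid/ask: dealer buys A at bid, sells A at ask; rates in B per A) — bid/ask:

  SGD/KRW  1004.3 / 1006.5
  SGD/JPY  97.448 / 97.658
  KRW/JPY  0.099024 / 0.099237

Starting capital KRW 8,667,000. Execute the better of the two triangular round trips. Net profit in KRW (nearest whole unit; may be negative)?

Net profit: KRW 159,020

Best loop KRW → JPY → SGD → KRW:
KRW 8,667,000 × 0.099024 (sell KRW at bid) = JPY 858,241
JPY 858,241 ÷ 97.658 (buy SGD at ask) = SGD 8,788.23
SGD 8,788.23 × 1004.3 (sell SGD at bid) = KRW 8,826,020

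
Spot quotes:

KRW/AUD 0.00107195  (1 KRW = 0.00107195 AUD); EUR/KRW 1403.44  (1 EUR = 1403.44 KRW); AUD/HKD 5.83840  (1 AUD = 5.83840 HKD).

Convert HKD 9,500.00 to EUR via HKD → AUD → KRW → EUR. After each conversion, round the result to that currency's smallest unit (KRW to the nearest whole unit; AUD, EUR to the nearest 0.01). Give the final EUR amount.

HKD 9,500.00 ÷ 5.83840 = AUD 1,627.16
AUD 1,627.16 ÷ 0.00107195 = KRW 1,517,944
KRW 1,517,944 ÷ 1403.44 = EUR 1,081.59

EUR 1,081.59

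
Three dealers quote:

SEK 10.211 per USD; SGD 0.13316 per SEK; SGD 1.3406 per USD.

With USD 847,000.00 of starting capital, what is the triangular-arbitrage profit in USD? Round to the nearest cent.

Profit: USD 12,065.46

Profitable loop is USD → SEK → SGD → USD:
USD 847,000.00 × 10.211 = SEK 8,648,717.00
SEK 8,648,717.00 × 0.13316 = SGD 1,151,663.16
SGD 1,151,663.16 ÷ 1.3406 = USD 859,065.46
Profit = USD 859,065.46 − USD 847,000.00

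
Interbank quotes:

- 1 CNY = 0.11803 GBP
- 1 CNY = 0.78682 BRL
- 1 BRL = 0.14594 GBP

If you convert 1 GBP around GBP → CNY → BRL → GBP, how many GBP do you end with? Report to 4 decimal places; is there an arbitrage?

0.9729 (arbitrage exists)

Around GBP → CNY → BRL → GBP: 1 ÷ 0.11803 × 0.78682 × 0.14594 = 0.972876
Product < 1; profitable direction is GBP → BRL → CNY → GBP.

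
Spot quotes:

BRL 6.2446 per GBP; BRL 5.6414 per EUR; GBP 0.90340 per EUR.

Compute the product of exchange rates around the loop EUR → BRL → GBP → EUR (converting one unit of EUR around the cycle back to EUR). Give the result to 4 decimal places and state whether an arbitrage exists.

Around EUR → BRL → GBP → EUR: 1 × 5.6414 ÷ 6.2446 ÷ 0.90340 = 1.000005
Product ≈ 1 (deviation 0.001%, within rounding noise).

1.0000 (no arbitrage)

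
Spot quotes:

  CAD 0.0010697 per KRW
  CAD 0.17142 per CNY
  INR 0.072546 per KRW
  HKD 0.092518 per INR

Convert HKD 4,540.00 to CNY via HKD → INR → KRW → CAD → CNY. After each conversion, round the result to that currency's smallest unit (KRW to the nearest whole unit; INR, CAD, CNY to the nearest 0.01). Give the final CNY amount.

HKD 4,540.00 ÷ 0.092518 = INR 49,071.53
INR 49,071.53 ÷ 0.072546 = KRW 676,420
KRW 676,420 × 0.0010697 = CAD 723.57
CAD 723.57 ÷ 0.17142 = CNY 4,221.04

CNY 4,221.04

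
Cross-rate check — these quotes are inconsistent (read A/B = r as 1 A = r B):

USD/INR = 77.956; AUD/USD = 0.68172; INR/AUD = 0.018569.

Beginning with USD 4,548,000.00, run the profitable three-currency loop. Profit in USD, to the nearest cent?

Profitable loop is USD → AUD → INR → USD:
USD 4,548,000.00 ÷ 0.68172 = AUD 6,671,360.68
AUD 6,671,360.68 ÷ 0.018569 = INR 359,274,095.32
INR 359,274,095.32 ÷ 77.956 = USD 4,608,677.91
Profit = USD 4,608,677.91 − USD 4,548,000.00

Profit: USD 60,677.91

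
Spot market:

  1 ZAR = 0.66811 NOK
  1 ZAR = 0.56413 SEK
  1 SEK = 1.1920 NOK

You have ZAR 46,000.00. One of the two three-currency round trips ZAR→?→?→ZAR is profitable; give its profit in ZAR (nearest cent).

Profit: ZAR 298.33

Profitable loop is ZAR → SEK → NOK → ZAR:
ZAR 46,000.00 × 0.56413 = SEK 25,949.98
SEK 25,949.98 × 1.1920 = NOK 30,932.38
NOK 30,932.38 ÷ 0.66811 = ZAR 46,298.33
Profit = ZAR 46,298.33 − ZAR 46,000.00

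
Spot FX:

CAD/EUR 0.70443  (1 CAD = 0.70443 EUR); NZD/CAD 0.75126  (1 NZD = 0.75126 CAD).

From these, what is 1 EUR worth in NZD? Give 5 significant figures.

1 EUR ÷ 0.70443 = 1.41959 CAD
1.41959 CAD ÷ 0.75126 = 1.88961 NZD

EUR/NZD = 1.8896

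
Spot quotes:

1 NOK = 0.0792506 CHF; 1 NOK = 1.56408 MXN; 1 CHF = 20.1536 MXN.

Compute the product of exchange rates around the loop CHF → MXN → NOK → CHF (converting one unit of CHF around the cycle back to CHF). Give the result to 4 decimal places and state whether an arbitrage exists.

1.0212 (arbitrage exists)

Around CHF → MXN → NOK → CHF: 1 × 20.1536 ÷ 1.56408 × 0.0792506 = 1.021166
Product > 1; profitable direction is CHF → MXN → NOK → CHF.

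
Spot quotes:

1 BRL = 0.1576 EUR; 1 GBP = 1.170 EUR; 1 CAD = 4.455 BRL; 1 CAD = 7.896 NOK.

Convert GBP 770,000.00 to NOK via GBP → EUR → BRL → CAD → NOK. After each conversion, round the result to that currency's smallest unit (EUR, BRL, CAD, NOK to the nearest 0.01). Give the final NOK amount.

NOK 10,131,641.30

GBP 770,000.00 × 1.170 = EUR 900,900.00
EUR 900,900.00 ÷ 0.1576 = BRL 5,716,370.56
BRL 5,716,370.56 ÷ 4.455 = CAD 1,283,135.93
CAD 1,283,135.93 × 7.896 = NOK 10,131,641.30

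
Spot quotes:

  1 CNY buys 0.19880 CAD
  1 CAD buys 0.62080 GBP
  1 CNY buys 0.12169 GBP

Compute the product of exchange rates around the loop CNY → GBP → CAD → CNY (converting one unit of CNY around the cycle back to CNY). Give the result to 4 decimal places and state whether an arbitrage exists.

0.9860 (arbitrage exists)

Around CNY → GBP → CAD → CNY: 1 × 0.12169 ÷ 0.62080 ÷ 0.19880 = 0.986022
Product < 1; profitable direction is CNY → CAD → GBP → CNY.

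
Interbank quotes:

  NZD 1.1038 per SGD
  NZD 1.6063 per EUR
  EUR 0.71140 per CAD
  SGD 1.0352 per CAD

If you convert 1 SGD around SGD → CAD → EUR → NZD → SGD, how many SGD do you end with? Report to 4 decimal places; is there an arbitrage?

1.0001 (no arbitrage)

Around SGD → CAD → EUR → NZD → SGD: 1 ÷ 1.0352 × 0.71140 × 1.6063 ÷ 1.1038 = 1.000060
Product ≈ 1 (deviation 0.006%, within rounding noise).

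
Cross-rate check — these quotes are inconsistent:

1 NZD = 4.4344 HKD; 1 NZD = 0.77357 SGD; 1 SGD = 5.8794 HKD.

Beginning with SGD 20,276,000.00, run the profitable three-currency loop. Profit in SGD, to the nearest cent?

Profit: SGD 520,011.26

Profitable loop is SGD → HKD → NZD → SGD:
SGD 20,276,000.00 × 5.8794 = HKD 119,210,714.40
HKD 119,210,714.40 ÷ 4.4344 = NZD 26,883,166.70
NZD 26,883,166.70 × 0.77357 = SGD 20,796,011.26
Profit = SGD 20,796,011.26 − SGD 20,276,000.00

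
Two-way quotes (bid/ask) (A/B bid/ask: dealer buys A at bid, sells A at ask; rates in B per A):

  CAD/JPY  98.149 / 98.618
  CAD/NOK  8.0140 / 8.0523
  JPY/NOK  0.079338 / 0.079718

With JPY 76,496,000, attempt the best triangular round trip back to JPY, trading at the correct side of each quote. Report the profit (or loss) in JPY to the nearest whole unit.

Net profit: JPY 1,482,608

Best loop JPY → CAD → NOK → JPY:
JPY 76,496,000 ÷ 98.618 (buy CAD at ask) = CAD 775,679.90
CAD 775,679.90 × 8.0140 (sell CAD at bid) = NOK 6,216,298.69
NOK 6,216,298.69 ÷ 0.079718 (buy JPY at ask) = JPY 77,978,608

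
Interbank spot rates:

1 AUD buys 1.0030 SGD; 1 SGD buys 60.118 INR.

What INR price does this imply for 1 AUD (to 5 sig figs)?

1 AUD × 1.0030 = 1.003 SGD
1.003 SGD × 60.118 = 60.2984 INR

AUD/INR = 60.298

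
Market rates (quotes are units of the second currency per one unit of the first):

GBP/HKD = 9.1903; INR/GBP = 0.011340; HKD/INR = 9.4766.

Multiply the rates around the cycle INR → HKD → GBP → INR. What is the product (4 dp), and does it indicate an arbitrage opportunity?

1.0125 (arbitrage exists)

Around INR → HKD → GBP → INR: 1 ÷ 9.4766 ÷ 9.1903 ÷ 0.011340 = 1.012523
Product > 1; profitable direction is INR → HKD → GBP → INR.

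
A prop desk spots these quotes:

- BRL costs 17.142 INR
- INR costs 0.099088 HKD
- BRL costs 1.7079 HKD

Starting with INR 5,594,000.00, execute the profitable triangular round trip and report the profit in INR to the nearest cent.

Profit: INR 30,738.64

Profitable loop is INR → BRL → HKD → INR:
INR 5,594,000.00 ÷ 17.142 = BRL 326,332.98
BRL 326,332.98 × 1.7079 = HKD 557,344.10
HKD 557,344.10 ÷ 0.099088 = INR 5,624,738.64
Profit = INR 5,624,738.64 − INR 5,594,000.00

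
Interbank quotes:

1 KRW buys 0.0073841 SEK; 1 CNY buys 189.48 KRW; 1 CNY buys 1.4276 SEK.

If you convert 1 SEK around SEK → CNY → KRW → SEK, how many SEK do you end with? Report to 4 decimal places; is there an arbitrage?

0.9801 (arbitrage exists)

Around SEK → CNY → KRW → SEK: 1 ÷ 1.4276 × 189.48 × 0.0073841 = 0.980064
Product < 1; profitable direction is SEK → KRW → CNY → SEK.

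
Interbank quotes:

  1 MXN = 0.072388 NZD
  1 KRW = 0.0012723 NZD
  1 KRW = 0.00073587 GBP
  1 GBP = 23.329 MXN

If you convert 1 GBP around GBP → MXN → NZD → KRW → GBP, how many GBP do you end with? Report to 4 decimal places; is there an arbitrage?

0.9767 (arbitrage exists)

Around GBP → MXN → NZD → KRW → GBP: 1 × 23.329 × 0.072388 ÷ 0.0012723 × 0.00073587 = 0.976729
Product < 1; profitable direction is GBP → KRW → NZD → MXN → GBP.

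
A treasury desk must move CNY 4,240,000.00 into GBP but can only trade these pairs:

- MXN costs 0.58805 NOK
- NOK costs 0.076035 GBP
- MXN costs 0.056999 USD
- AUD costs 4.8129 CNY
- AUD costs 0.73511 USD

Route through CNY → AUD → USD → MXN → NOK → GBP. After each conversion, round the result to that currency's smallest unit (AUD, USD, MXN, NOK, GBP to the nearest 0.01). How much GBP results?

CNY 4,240,000.00 ÷ 4.8129 = AUD 880,965.74
AUD 880,965.74 × 0.73511 = USD 647,606.73
USD 647,606.73 ÷ 0.056999 = MXN 11,361,720.91
MXN 11,361,720.91 × 0.58805 = NOK 6,681,259.98
NOK 6,681,259.98 × 0.076035 = GBP 508,009.60

GBP 508,009.60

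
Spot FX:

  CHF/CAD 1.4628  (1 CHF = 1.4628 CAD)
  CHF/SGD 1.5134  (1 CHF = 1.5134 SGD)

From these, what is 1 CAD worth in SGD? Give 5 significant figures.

1 CAD ÷ 1.4628 = 0.68362 CHF
0.68362 CHF × 1.5134 = 1.03459 SGD

CAD/SGD = 1.0346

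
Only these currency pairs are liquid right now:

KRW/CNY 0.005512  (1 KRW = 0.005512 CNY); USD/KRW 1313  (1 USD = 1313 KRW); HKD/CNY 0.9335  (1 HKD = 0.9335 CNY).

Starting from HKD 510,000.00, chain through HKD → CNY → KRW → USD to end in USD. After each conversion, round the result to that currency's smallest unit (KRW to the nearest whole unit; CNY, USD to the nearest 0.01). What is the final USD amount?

HKD 510,000.00 × 0.9335 = CNY 476,085.00
CNY 476,085.00 ÷ 0.005512 = KRW 86,372,460
KRW 86,372,460 ÷ 1313 = USD 65,782.53

USD 65,782.53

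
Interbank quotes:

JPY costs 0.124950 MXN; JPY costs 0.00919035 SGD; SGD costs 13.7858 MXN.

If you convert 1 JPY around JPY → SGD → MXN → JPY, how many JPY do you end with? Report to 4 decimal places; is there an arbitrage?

1.0140 (arbitrage exists)

Around JPY → SGD → MXN → JPY: 1 × 0.00919035 × 13.7858 ÷ 0.124950 = 1.013976
Product > 1; profitable direction is JPY → SGD → MXN → JPY.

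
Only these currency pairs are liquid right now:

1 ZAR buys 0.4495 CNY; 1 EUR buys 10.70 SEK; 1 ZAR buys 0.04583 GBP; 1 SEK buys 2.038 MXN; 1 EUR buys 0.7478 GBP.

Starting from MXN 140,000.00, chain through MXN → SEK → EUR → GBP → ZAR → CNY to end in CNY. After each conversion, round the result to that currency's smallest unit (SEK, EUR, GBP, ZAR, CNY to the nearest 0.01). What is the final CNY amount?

MXN 140,000.00 ÷ 2.038 = SEK 68,694.80
SEK 68,694.80 ÷ 10.70 = EUR 6,420.07
EUR 6,420.07 × 0.7478 = GBP 4,800.93
GBP 4,800.93 ÷ 0.04583 = ZAR 104,755.18
ZAR 104,755.18 × 0.4495 = CNY 47,087.45

CNY 47,087.45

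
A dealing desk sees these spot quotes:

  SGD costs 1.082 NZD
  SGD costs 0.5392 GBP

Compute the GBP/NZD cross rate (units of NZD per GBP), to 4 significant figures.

GBP/NZD = 2.007

1 GBP ÷ 0.5392 = 1.8546 SGD
1.8546 SGD × 1.082 = 2.00668 NZD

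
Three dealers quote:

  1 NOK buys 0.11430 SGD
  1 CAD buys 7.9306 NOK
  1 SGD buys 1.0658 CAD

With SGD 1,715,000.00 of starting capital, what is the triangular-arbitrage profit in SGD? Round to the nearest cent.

Profit: SGD 60,154.40

Profitable loop is SGD → NOK → CAD → SGD:
SGD 1,715,000.00 ÷ 0.11430 = NOK 15,004,374.45
NOK 15,004,374.45 ÷ 7.9306 = CAD 1,891,959.56
CAD 1,891,959.56 ÷ 1.0658 = SGD 1,775,154.40
Profit = SGD 1,775,154.40 − SGD 1,715,000.00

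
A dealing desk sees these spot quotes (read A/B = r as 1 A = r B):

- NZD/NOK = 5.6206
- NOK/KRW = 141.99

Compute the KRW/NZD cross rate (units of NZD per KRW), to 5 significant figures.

1 KRW ÷ 141.99 = 0.00704275 NOK
0.00704275 NOK ÷ 5.6206 = 0.00125302 NZD

KRW/NZD = 0.0012530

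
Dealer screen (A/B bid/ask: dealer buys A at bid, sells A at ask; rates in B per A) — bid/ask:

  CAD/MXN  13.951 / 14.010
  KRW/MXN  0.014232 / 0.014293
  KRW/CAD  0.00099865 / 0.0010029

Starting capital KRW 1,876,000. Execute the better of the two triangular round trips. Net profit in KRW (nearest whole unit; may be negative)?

Best loop KRW → MXN → CAD → KRW:
KRW 1,876,000 × 0.014232 (sell KRW at bid) = MXN 26,699.23
MXN 26,699.23 ÷ 14.010 (buy CAD at ask) = CAD 1,905.73
CAD 1,905.73 ÷ 0.0010029 (buy KRW at ask) = KRW 1,900,216

Net profit: KRW 24,216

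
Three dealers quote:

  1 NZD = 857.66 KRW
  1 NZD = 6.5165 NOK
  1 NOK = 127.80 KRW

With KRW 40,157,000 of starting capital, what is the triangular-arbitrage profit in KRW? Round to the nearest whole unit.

Profitable loop is KRW → NOK → NZD → KRW:
KRW 40,157,000 ÷ 127.80 = NOK 314,217.53
NOK 314,217.53 ÷ 6.5165 = NZD 48,218.76
NZD 48,218.76 × 857.66 = KRW 41,355,299
Profit = KRW 41,355,299 − KRW 40,157,000

Profit: KRW 1,198,299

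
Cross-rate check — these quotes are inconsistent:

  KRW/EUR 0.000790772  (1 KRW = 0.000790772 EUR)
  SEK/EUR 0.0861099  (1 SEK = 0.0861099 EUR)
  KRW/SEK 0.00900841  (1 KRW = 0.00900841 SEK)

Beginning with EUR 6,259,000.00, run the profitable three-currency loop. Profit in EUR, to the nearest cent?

Profitable loop is EUR → SEK → KRW → EUR:
EUR 6,259,000.00 ÷ 0.0861099 = SEK 72,686,183.59
SEK 72,686,183.59 ÷ 0.00900841 = KRW 8,068,702,866
KRW 8,068,702,866 × 0.000790772 = EUR 6,380,504.30
Profit = EUR 6,380,504.30 − EUR 6,259,000.00

Profit: EUR 121,504.30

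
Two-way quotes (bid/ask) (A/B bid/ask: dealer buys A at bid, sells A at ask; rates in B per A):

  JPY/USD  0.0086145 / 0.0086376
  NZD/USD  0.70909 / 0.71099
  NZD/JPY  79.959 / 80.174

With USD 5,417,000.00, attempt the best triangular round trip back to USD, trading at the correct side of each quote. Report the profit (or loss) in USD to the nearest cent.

Best loop USD → JPY → NZD → USD:
USD 5,417,000.00 ÷ 0.0086376 (buy JPY at ask) = JPY 627,141,799
JPY 627,141,799 ÷ 80.174 (buy NZD at ask) = NZD 7,822,259.07
NZD 7,822,259.07 × 0.70909 (sell NZD at bid) = USD 5,546,685.68

Net profit: USD 129,685.68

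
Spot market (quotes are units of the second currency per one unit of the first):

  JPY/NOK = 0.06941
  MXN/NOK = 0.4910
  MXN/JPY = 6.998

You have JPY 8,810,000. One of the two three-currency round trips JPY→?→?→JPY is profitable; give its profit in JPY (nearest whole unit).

Profit: JPY 95,564

Profitable loop is JPY → MXN → NOK → JPY:
JPY 8,810,000 ÷ 6.998 = MXN 1,258,931.12
MXN 1,258,931.12 × 0.4910 = NOK 618,135.18
NOK 618,135.18 ÷ 0.06941 = JPY 8,905,564
Profit = JPY 8,905,564 − JPY 8,810,000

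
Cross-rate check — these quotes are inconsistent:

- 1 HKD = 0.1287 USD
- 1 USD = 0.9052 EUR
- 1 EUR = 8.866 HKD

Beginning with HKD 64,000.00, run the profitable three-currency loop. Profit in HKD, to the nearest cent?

Profit: HKD 2,104.46

Profitable loop is HKD → USD → EUR → HKD:
HKD 64,000.00 × 0.1287 = USD 8,236.80
USD 8,236.80 × 0.9052 = EUR 7,455.95
EUR 7,455.95 × 8.866 = HKD 66,104.46
Profit = HKD 66,104.46 − HKD 64,000.00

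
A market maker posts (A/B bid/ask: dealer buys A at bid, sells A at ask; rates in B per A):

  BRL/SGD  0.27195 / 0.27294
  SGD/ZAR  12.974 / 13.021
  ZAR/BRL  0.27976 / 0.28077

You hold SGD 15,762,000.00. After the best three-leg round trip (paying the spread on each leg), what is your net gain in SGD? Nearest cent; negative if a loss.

Net profit: SGD 34,071.65

Best loop SGD → BRL → ZAR → SGD:
SGD 15,762,000.00 ÷ 0.27294 (buy BRL at ask) = BRL 57,748,955.81
BRL 57,748,955.81 ÷ 0.28077 (buy ZAR at ask) = ZAR 205,680,648.98
ZAR 205,680,648.98 ÷ 13.021 (buy SGD at ask) = SGD 15,796,071.65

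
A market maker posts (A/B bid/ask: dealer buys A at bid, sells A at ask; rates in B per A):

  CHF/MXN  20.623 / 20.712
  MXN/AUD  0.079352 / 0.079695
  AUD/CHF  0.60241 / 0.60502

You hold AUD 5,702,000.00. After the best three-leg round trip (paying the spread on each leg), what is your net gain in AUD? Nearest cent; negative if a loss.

Net profit: AUD 7,582.72

Best loop AUD → MXN → CHF → AUD:
AUD 5,702,000.00 ÷ 0.079695 (buy MXN at ask) = MXN 71,547,775.90
MXN 71,547,775.90 ÷ 20.712 (buy CHF at ask) = CHF 3,454,411.74
CHF 3,454,411.74 ÷ 0.60502 (buy AUD at ask) = AUD 5,709,582.72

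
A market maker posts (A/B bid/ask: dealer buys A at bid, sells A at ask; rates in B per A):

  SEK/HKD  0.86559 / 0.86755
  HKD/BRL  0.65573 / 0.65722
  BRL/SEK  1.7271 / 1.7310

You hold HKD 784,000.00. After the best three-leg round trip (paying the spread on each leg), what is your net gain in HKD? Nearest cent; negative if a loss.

Best loop HKD → SEK → BRL → HKD:
HKD 784,000.00 ÷ 0.86755 (buy SEK at ask) = SEK 903,694.31
SEK 903,694.31 ÷ 1.7310 (buy BRL at ask) = BRL 522,064.88
BRL 522,064.88 ÷ 0.65722 (buy HKD at ask) = HKD 794,353.31

Net profit: HKD 10,353.31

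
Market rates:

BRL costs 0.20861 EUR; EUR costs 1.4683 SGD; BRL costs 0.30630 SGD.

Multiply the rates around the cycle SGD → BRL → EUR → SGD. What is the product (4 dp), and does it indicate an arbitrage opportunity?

1.0000 (no arbitrage)

Around SGD → BRL → EUR → SGD: 1 ÷ 0.30630 × 0.20861 × 1.4683 = 1.000007
Product ≈ 1 (deviation 0.001%, within rounding noise).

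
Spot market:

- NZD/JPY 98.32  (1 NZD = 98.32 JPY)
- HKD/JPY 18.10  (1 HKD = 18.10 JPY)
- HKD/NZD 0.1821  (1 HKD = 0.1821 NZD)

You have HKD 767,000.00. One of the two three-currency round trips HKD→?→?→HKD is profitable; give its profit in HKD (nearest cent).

Profitable loop is HKD → JPY → NZD → HKD:
HKD 767,000.00 × 18.10 = JPY 13,882,700
JPY 13,882,700 ÷ 98.32 = NZD 141,199.15
NZD 141,199.15 ÷ 0.1821 = HKD 775,393.44
Profit = HKD 775,393.44 − HKD 767,000.00

Profit: HKD 8,393.44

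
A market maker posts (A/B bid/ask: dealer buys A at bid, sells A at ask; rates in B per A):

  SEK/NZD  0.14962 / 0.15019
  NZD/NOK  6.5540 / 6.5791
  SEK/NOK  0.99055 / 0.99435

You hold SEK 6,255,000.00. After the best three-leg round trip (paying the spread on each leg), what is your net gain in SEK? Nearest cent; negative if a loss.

Net profit: SEK 15,413.94

Best loop SEK → NOK → NZD → SEK:
SEK 6,255,000.00 × 0.99055 (sell SEK at bid) = NOK 6,195,890.25
NOK 6,195,890.25 ÷ 6.5791 (buy NZD at ask) = NZD 941,753.47
NZD 941,753.47 ÷ 0.15019 (buy SEK at ask) = SEK 6,270,413.94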